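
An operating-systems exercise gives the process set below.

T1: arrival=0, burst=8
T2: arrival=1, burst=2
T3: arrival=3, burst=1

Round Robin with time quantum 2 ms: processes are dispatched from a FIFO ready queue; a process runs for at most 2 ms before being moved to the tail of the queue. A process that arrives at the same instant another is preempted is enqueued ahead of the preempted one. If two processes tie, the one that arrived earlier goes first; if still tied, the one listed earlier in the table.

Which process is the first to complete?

Timeline: | T1 0-2 | T2 2-4 | T1 4-6 | T3 6-7 | T1 7-11 |
Completion: T1=11  T2=4  T3=7
Finish order: T2 → T3 → T1

T2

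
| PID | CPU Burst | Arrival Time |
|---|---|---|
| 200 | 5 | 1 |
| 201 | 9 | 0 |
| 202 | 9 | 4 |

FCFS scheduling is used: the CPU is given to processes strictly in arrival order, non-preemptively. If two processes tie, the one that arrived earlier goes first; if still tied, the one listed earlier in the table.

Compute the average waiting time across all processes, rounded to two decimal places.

Gantt: | 201 0-9 | 200 9-14 | 202 14-23 |
Completion: 200=14  201=9  202=23
Turnaround (C−A): 200=13  201=9  202=19
Waiting times: 200=8, 201=0, 202=10
Average waiting = (8+0+10) / 3 = 18/3 = 6.00

6.00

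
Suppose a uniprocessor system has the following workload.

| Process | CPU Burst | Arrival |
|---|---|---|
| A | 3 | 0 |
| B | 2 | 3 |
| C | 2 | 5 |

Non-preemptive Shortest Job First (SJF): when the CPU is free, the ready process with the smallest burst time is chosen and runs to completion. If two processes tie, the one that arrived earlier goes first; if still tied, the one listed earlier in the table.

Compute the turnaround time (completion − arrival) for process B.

Gantt: | A 0-3 | B 3-5 | C 5-7 |
Completion: A=3  B=5  C=7
Turnaround (C−A): A=3  B=2  C=2
Turnaround(B) = completion − arrival = 5 − 3 = 2

2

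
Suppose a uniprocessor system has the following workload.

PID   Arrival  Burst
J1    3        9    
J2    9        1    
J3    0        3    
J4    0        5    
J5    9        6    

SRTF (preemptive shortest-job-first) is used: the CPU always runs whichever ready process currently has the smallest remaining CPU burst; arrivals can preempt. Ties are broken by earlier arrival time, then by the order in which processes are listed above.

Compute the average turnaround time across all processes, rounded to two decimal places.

8.00

Schedule: | J3 0-3 | J4 3-8 | J1 8-9 | J2 9-10 | J5 10-16 | J1 16-24 |
Completion: J1=24  J2=10  J3=3  J4=8  J5=16
Turnaround times: J1=21, J2=1, J3=3, J4=8, J5=7
Average turnaround = (21+1+3+8+7) / 5 = 40/5 = 8.00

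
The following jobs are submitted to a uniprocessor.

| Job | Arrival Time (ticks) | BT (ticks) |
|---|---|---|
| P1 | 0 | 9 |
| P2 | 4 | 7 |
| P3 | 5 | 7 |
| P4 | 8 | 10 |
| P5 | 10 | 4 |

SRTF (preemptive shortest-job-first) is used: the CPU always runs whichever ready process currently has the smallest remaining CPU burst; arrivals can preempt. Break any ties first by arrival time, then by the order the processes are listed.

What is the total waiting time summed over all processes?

Gantt: | P1 0-9 | P2 9-10 | P5 10-14 | P2 14-20 | P3 20-27 | P4 27-37 |
Completion: P1=9  P2=20  P3=27  P4=37  P5=14
Turnaround (C−A): P1=9  P2=16  P3=22  P4=29  P5=4
Waiting = turnaround − burst: P1=0, P2=9, P3=15, P4=19, P5=0
Total waiting = 0 + 9 + 15 + 19 + 0 = 43

43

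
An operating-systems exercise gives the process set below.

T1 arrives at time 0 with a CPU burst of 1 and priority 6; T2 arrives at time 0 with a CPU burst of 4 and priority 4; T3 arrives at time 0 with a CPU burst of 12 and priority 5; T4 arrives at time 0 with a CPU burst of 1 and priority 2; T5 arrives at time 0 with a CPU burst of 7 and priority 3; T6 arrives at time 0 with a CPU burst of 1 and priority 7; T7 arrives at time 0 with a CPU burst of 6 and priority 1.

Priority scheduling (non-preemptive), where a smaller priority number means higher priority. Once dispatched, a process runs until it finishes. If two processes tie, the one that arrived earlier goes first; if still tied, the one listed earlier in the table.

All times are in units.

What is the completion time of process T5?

14

Gantt: | T7 0-6 | T4 6-7 | T5 7-14 | T2 14-18 | T3 18-30 | T1 30-31 | T6 31-32 |
Completion: T1=31  T2=18  T3=30  T4=7  T5=14  T6=32  T7=6
Turnaround (C−A): T1=31  T2=18  T3=30  T4=7  T5=14  T6=32  T7=6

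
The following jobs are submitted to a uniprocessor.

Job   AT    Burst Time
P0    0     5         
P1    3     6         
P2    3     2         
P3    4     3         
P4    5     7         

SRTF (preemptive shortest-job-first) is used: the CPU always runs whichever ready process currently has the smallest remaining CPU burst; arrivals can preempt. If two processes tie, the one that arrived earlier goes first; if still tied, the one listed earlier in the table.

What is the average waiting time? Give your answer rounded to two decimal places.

Schedule: | P0 0-5 | P2 5-7 | P3 7-10 | P1 10-16 | P4 16-23 |
Completion: P0=5  P1=16  P2=7  P3=10  P4=23
Turnaround (C−A): P0=5  P1=13  P2=4  P3=6  P4=18
Waiting times: P0=0, P1=7, P2=2, P3=3, P4=11
Average waiting = (0+7+2+3+11) / 5 = 23/5 = 4.60

4.60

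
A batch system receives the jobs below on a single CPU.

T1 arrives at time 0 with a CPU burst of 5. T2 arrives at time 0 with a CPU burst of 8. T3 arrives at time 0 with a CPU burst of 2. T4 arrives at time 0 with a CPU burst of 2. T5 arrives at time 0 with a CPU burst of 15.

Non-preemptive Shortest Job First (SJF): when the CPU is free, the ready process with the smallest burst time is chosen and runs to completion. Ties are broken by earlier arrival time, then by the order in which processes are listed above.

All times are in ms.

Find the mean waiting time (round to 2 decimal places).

6.40

Gantt: | T3 0-2 | T4 2-4 | T1 4-9 | T2 9-17 | T5 17-32 |
Completion: T1=9  T2=17  T3=2  T4=4  T5=32
Waiting times: T1=4, T2=9, T3=0, T4=2, T5=17
Average waiting = (4+9+0+2+17) / 5 = 32/5 = 6.40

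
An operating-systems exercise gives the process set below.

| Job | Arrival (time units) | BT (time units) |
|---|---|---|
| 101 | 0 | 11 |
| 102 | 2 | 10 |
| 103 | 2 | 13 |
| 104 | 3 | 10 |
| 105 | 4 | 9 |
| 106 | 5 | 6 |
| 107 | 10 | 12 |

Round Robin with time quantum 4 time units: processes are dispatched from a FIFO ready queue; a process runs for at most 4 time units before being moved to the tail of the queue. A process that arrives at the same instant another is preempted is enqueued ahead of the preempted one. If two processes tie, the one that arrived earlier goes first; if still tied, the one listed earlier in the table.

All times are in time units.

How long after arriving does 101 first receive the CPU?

Schedule: | 101 0-4 | 102 4-8 | 103 8-12 | 104 12-16 | 105 16-20 | 101 20-24 | 106 24-28 | 102 28-32 | 107 32-36 | 103 36-40 | 104 40-44 | 105 44-48 | 101 48-51 | 106 51-53 | 102 53-55 | 107 55-59 | 103 59-63 | 104 63-65 | 105 65-66 | 107 66-70 | 103 70-71 |
Completion: 101=51  102=55  103=71  104=65  105=66  106=53  107=70
Response(101) = first start − arrival = 0 − 0 = 0

0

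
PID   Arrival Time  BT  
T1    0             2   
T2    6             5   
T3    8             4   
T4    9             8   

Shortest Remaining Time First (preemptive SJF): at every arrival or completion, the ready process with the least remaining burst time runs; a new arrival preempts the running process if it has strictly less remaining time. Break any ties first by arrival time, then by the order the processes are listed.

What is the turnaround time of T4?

Timeline: | T1 0-2 | idle 2-6 | T2 6-11 | T3 11-15 | T4 15-23 |
Completion: T1=2  T2=11  T3=15  T4=23
Turnaround (C−A): T1=2  T2=5  T3=7  T4=14
Turnaround(T4) = completion − arrival = 23 − 9 = 14

14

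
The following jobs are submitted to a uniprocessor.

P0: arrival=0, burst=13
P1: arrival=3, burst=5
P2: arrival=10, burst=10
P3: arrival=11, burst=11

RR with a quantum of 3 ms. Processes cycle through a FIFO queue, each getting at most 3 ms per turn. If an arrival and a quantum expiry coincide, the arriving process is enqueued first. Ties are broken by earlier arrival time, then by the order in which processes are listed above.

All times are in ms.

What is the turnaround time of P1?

8

Schedule: | P0 0-3 | P1 3-6 | P0 6-9 | P1 9-11 | P0 11-14 | P2 14-17 | P3 17-20 | P0 20-23 | P2 23-26 | P3 26-29 | P0 29-30 | P2 30-33 | P3 33-36 | P2 36-37 | P3 37-39 |
Completion: P0=30  P1=11  P2=37  P3=39
Turnaround (C−A): P0=30  P1=8  P2=27  P3=28
Turnaround(P1) = completion − arrival = 11 − 3 = 8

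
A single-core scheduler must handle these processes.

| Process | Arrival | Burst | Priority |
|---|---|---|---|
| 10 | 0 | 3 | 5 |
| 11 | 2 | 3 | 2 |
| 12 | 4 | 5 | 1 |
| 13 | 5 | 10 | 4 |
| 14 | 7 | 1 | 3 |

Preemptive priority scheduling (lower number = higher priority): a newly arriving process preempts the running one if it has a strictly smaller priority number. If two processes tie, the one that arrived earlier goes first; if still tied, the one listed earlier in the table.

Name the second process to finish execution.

11

Schedule: | 10 0-2 | 11 2-4 | 12 4-9 | 11 9-10 | 14 10-11 | 13 11-21 | 10 21-22 |
Completion: 10=22  11=10  12=9  13=21  14=11
Finish order: 12 → 11 → 14 → 13 → 10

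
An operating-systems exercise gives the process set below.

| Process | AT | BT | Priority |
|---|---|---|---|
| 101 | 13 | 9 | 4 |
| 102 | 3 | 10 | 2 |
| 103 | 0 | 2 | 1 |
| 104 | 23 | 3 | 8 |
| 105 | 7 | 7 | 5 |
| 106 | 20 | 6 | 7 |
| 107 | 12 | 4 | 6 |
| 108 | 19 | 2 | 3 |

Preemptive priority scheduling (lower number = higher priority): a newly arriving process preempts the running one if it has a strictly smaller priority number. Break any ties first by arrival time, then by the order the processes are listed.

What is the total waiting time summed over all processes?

71

Schedule: | 103 0-2 | idle 2-3 | 102 3-13 | 101 13-19 | 108 19-21 | 101 21-24 | 105 24-31 | 107 31-35 | 106 35-41 | 104 41-44 |
Completion: 101=24  102=13  103=2  104=44  105=31  106=41  107=35  108=21
Waiting = turnaround − burst: 101=2, 102=0, 103=0, 104=18, 105=17, 106=15, 107=19, 108=0
Total waiting = 2 + 0 + 0 + 18 + 17 + 15 + 19 + 0 = 71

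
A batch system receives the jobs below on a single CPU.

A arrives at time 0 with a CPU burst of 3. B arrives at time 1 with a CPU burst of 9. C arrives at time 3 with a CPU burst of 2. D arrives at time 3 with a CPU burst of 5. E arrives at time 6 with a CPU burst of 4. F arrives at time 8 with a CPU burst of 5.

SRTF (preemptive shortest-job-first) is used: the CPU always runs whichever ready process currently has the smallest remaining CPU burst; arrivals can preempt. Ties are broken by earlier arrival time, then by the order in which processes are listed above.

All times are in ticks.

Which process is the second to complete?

C

Schedule: | A 0-3 | C 3-5 | D 5-10 | E 10-14 | F 14-19 | B 19-28 |
Completion: A=3  B=28  C=5  D=10  E=14  F=19
Finish order: A → C → D → E → F → B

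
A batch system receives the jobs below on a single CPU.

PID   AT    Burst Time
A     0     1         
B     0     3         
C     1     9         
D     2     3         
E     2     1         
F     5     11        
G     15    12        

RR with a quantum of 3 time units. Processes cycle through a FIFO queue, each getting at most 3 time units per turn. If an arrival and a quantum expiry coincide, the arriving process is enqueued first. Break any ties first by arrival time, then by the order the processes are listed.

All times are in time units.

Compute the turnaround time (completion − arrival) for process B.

Timeline: | A 0-1 | B 1-4 | C 4-7 | D 7-10 | E 10-11 | F 11-14 | C 14-17 | F 17-20 | G 20-23 | C 23-26 | F 26-29 | G 29-32 | F 32-34 | G 34-40 |
Completion: A=1  B=4  C=26  D=10  E=11  F=34  G=40
Turnaround (C−A): A=1  B=4  C=25  D=8  E=9  F=29  G=25
Turnaround(B) = completion − arrival = 4 − 0 = 4

4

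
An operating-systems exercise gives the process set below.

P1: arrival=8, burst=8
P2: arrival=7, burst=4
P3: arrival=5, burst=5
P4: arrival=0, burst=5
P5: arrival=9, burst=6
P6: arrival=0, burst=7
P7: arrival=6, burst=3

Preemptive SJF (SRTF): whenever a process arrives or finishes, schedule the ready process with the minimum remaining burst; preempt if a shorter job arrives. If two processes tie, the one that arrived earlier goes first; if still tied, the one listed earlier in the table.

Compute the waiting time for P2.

Timeline: | P4 0-5 | P3 5-6 | P7 6-9 | P3 9-13 | P2 13-17 | P5 17-23 | P6 23-30 | P1 30-38 |
Completion: P1=38  P2=17  P3=13  P4=5  P5=23  P6=30  P7=9
Turnaround (C−A): P1=30  P2=10  P3=8  P4=5  P5=14  P6=30  P7=3
Waiting(P2) = turnaround − burst = 10 − 4 = 6

6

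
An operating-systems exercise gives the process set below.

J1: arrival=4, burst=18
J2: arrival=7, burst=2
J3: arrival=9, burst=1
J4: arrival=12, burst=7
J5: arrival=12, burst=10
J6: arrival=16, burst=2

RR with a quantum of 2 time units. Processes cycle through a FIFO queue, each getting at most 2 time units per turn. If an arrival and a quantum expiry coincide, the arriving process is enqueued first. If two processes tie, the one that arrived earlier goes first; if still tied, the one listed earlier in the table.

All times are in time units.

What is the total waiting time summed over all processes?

64

Timeline: | idle 0-4 | J1 4-8 | J2 8-10 | J1 10-12 | J3 12-13 | J4 13-15 | J5 15-17 | J1 17-19 | J4 19-21 | J6 21-23 | J5 23-25 | J1 25-27 | J4 27-29 | J5 29-31 | J1 31-33 | J4 33-34 | J5 34-36 | J1 36-38 | J5 38-40 | J1 40-44 |
Completion: J1=44  J2=10  J3=13  J4=34  J5=40  J6=23
Waiting = turnaround − burst: J1=22, J2=1, J3=3, J4=15, J5=18, J6=5
Total waiting = 22 + 1 + 3 + 15 + 18 + 5 = 64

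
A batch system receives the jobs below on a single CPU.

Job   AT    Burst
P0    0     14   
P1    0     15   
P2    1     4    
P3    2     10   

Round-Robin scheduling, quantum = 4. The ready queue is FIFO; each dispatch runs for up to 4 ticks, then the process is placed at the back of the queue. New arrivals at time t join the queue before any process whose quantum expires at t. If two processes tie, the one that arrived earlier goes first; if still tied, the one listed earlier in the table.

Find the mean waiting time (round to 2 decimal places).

Schedule: | P0 0-4 | P1 4-8 | P2 8-12 | P3 12-16 | P0 16-20 | P1 20-24 | P3 24-28 | P0 28-32 | P1 32-36 | P3 36-38 | P0 38-40 | P1 40-43 |
Completion: P0=40  P1=43  P2=12  P3=38
Waiting times: P0=26, P1=28, P2=7, P3=26
Average waiting = (26+28+7+26) / 4 = 87/4 = 21.75

21.75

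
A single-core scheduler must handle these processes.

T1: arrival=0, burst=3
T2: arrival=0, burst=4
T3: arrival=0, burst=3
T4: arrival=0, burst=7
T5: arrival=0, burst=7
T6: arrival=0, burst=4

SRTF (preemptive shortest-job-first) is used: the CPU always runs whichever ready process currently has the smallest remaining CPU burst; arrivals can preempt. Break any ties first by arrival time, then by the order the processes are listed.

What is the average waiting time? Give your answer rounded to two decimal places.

9.00

Schedule: | T1 0-3 | T3 3-6 | T2 6-10 | T6 10-14 | T4 14-21 | T5 21-28 |
Completion: T1=3  T2=10  T3=6  T4=21  T5=28  T6=14
Waiting times: T1=0, T2=6, T3=3, T4=14, T5=21, T6=10
Average waiting = (0+6+3+14+21+10) / 6 = 54/6 = 9.00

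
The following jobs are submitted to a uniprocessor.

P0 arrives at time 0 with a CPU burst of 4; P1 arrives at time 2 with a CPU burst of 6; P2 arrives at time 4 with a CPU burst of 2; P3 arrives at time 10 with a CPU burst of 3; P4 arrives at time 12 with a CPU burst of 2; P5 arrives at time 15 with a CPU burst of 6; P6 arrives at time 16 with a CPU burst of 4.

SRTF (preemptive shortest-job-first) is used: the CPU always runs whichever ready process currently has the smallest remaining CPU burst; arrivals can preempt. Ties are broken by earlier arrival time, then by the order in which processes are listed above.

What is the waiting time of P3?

Schedule: | P0 0-4 | P2 4-6 | P1 6-12 | P4 12-14 | P3 14-17 | P6 17-21 | P5 21-27 |
Completion: P0=4  P1=12  P2=6  P3=17  P4=14  P5=27  P6=21
Turnaround (C−A): P0=4  P1=10  P2=2  P3=7  P4=2  P5=12  P6=5
Waiting(P3) = turnaround − burst = 7 − 3 = 4

4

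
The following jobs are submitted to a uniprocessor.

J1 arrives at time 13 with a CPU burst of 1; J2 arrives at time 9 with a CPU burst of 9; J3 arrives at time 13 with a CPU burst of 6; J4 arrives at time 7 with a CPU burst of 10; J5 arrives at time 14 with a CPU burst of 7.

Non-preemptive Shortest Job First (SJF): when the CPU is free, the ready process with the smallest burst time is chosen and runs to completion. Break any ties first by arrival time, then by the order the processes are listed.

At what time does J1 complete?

Timeline: | idle 0-7 | J4 7-17 | J1 17-18 | J3 18-24 | J5 24-31 | J2 31-40 |
Completion: J1=18  J2=40  J3=24  J4=17  J5=31
Turnaround (C−A): J1=5  J2=31  J3=11  J4=10  J5=17

18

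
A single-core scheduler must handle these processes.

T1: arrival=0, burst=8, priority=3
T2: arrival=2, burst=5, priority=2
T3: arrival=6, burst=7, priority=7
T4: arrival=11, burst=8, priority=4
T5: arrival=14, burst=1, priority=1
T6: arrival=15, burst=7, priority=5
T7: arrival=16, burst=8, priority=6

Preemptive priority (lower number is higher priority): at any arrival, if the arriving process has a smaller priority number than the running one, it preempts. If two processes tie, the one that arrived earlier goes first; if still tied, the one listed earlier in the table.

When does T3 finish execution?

44

Schedule: | T1 0-2 | T2 2-7 | T1 7-13 | T4 13-14 | T5 14-15 | T4 15-22 | T6 22-29 | T7 29-37 | T3 37-44 |
Completion: T1=13  T2=7  T3=44  T4=22  T5=15  T6=29  T7=37
Turnaround (C−A): T1=13  T2=5  T3=38  T4=11  T5=1  T6=14  T7=21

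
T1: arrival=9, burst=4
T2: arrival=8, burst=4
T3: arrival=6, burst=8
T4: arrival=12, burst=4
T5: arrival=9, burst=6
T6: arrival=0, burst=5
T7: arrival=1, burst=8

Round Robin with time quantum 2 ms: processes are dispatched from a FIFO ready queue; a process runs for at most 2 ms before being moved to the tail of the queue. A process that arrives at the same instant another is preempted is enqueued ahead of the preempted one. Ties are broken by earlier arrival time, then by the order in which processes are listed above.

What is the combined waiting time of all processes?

119

Gantt: | T6 0-2 | T7 2-4 | T6 4-6 | T7 6-8 | T3 8-10 | T6 10-11 | T2 11-13 | T7 13-15 | T1 15-17 | T5 17-19 | T3 19-21 | T4 21-23 | T2 23-25 | T7 25-27 | T1 27-29 | T5 29-31 | T3 31-33 | T4 33-35 | T5 35-37 | T3 37-39 |
Completion: T1=29  T2=25  T3=39  T4=35  T5=37  T6=11  T7=27
Turnaround (C−A): T1=20  T2=17  T3=33  T4=23  T5=28  T6=11  T7=26
Waiting = turnaround − burst: T1=16, T2=13, T3=25, T4=19, T5=22, T6=6, T7=18
Total waiting = 16 + 13 + 25 + 19 + 22 + 6 + 18 = 119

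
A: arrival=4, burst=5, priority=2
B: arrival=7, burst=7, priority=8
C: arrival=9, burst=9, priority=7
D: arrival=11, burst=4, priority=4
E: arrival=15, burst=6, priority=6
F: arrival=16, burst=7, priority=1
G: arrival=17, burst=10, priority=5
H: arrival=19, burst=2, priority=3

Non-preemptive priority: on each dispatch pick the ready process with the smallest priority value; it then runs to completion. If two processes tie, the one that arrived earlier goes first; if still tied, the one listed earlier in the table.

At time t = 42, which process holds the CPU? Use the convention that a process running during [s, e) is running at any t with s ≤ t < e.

E

Timeline: | idle 0-4 | A 4-9 | C 9-18 | F 18-25 | H 25-27 | D 27-31 | G 31-41 | E 41-47 | B 47-54 |
Completion: A=9  B=54  C=18  D=31  E=47  F=25  G=41  H=27
Turnaround (C−A): A=5  B=47  C=9  D=20  E=32  F=9  G=24  H=8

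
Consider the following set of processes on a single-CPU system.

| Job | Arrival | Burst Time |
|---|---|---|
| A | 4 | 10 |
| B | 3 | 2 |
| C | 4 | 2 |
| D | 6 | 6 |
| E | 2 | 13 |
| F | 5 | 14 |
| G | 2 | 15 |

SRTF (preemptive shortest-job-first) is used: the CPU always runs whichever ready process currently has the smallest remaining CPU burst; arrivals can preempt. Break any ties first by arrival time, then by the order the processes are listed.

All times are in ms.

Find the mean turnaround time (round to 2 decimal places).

Schedule: | idle 0-2 | E 2-3 | B 3-5 | C 5-7 | D 7-13 | A 13-23 | E 23-35 | F 35-49 | G 49-64 |
Completion: A=23  B=5  C=7  D=13  E=35  F=49  G=64
Turnaround (C−A): A=19  B=2  C=3  D=7  E=33  F=44  G=62
Turnaround times: A=19, B=2, C=3, D=7, E=33, F=44, G=62
Average turnaround = (19+2+3+7+33+44+62) / 7 = 170/7 = 24.29

24.29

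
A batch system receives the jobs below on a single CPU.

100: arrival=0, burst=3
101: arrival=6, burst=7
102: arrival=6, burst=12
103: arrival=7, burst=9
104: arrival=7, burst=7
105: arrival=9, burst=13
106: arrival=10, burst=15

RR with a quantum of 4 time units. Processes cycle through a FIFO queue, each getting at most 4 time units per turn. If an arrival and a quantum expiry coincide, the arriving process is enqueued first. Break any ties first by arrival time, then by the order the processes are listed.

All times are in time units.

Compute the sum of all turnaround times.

283

Gantt: | 100 0-3 | idle 3-6 | 101 6-10 | 102 10-14 | 103 14-18 | 104 18-22 | 105 22-26 | 106 26-30 | 101 30-33 | 102 33-37 | 103 37-41 | 104 41-44 | 105 44-48 | 106 48-52 | 102 52-56 | 103 56-57 | 105 57-61 | 106 61-65 | 105 65-66 | 106 66-69 |
Completion: 100=3  101=33  102=56  103=57  104=44  105=66  106=69
Turnaround = completion − arrival: 100=3, 101=27, 102=50, 103=50, 104=37, 105=57, 106=59
Total turnaround = 3 + 27 + 50 + 50 + 37 + 57 + 59 = 283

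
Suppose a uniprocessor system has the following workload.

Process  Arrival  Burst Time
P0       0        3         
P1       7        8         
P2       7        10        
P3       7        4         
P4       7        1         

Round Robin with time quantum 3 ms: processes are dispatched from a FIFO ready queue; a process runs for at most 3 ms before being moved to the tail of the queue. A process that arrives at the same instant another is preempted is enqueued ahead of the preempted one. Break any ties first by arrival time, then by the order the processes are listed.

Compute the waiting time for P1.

Timeline: | P0 0-3 | idle 3-7 | P1 7-10 | P2 10-13 | P3 13-16 | P4 16-17 | P1 17-20 | P2 20-23 | P3 23-24 | P1 24-26 | P2 26-30 |
Completion: P0=3  P1=26  P2=30  P3=24  P4=17
Waiting(P1) = turnaround − burst = 19 − 8 = 11

11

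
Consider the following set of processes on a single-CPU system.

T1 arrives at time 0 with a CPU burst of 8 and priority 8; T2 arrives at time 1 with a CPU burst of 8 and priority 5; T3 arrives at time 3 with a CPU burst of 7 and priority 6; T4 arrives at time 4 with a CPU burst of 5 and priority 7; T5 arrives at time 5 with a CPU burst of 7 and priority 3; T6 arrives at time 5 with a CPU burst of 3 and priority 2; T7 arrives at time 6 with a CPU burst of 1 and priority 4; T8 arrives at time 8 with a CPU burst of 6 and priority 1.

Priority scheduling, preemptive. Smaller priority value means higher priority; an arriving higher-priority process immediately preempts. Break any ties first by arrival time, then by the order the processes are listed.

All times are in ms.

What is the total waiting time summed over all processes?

Timeline: | T1 0-1 | T2 1-5 | T6 5-8 | T8 8-14 | T5 14-21 | T7 21-22 | T2 22-26 | T3 26-33 | T4 33-38 | T1 38-45 |
Completion: T1=45  T2=26  T3=33  T4=38  T5=21  T6=8  T7=22  T8=14
Turnaround (C−A): T1=45  T2=25  T3=30  T4=34  T5=16  T6=3  T7=16  T8=6
Waiting = turnaround − burst: T1=37, T2=17, T3=23, T4=29, T5=9, T6=0, T7=15, T8=0
Total waiting = 37 + 17 + 23 + 29 + 9 + 0 + 15 + 0 = 130

130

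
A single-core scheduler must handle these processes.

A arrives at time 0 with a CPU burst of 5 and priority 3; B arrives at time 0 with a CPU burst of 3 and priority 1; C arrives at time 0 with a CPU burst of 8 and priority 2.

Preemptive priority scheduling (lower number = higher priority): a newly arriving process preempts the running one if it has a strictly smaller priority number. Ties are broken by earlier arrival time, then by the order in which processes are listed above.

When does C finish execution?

11

Gantt: | B 0-3 | C 3-11 | A 11-16 |
Completion: A=16  B=3  C=11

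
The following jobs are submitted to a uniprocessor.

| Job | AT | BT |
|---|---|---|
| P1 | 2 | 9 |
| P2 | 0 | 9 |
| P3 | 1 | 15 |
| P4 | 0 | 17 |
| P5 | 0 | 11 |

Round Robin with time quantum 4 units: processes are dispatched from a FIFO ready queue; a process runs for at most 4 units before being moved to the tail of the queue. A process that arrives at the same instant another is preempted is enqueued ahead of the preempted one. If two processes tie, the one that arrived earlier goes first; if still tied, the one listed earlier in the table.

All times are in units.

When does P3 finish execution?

Schedule: | P2 0-4 | P4 4-8 | P5 8-12 | P3 12-16 | P1 16-20 | P2 20-24 | P4 24-28 | P5 28-32 | P3 32-36 | P1 36-40 | P2 40-41 | P4 41-45 | P5 45-48 | P3 48-52 | P1 52-53 | P4 53-57 | P3 57-60 | P4 60-61 |
Completion: P1=53  P2=41  P3=60  P4=61  P5=48

60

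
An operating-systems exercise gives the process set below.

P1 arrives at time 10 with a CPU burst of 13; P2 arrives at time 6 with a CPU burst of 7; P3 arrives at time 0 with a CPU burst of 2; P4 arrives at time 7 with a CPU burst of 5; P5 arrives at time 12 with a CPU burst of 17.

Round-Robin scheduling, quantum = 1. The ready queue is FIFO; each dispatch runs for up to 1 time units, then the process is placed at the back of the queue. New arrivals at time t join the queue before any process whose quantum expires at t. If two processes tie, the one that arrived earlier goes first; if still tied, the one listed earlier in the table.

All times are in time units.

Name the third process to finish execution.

P2

Gantt: | P3 0-2 | idle 2-6 | P2 6-7 | P4 7-8 | P2 8-9 | P4 9-10 | P2 10-11 | P1 11-12 | P4 12-13 | P2 13-14 | P5 14-15 | P1 15-16 | P4 16-17 | P2 17-18 | P5 18-19 | P1 19-20 | P4 20-21 | P2 21-22 | P5 22-23 | P1 23-24 | P2 24-25 | P5 25-26 | P1 26-27 | P5 27-28 | P1 28-29 | P5 29-30 | P1 30-31 | P5 31-32 | P1 32-33 | P5 33-34 | P1 34-35 | P5 35-36 | P1 36-37 | P5 37-38 | P1 38-39 | P5 39-40 | P1 40-41 | P5 41-42 | P1 42-43 | P5 43-48 |
Completion: P1=43  P2=25  P3=2  P4=21  P5=48
Turnaround (C−A): P1=33  P2=19  P3=2  P4=14  P5=36
Finish order: P3 → P4 → P2 → P1 → P5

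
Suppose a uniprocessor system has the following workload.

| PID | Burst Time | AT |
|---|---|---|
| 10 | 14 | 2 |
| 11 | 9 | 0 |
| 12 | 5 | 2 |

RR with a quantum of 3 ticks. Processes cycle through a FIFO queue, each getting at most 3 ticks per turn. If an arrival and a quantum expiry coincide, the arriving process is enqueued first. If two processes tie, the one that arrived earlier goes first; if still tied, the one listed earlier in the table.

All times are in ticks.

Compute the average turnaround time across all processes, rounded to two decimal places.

Schedule: | 11 0-3 | 10 3-6 | 12 6-9 | 11 9-12 | 10 12-15 | 12 15-17 | 11 17-20 | 10 20-28 |
Completion: 10=28  11=20  12=17
Turnaround (C−A): 10=26  11=20  12=15
Turnaround times: 10=26, 11=20, 12=15
Average turnaround = (26+20+15) / 3 = 61/3 = 20.33

20.33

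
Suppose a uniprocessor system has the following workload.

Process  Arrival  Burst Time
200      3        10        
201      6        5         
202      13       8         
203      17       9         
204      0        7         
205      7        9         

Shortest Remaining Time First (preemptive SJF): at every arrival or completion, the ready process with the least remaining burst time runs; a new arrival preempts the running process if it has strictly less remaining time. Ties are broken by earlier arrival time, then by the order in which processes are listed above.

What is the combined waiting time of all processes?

61

Schedule: | 204 0-7 | 201 7-12 | 205 12-21 | 202 21-29 | 203 29-38 | 200 38-48 |
Completion: 200=48  201=12  202=29  203=38  204=7  205=21
Waiting = turnaround − burst: 200=35, 201=1, 202=8, 203=12, 204=0, 205=5
Total waiting = 35 + 1 + 8 + 12 + 0 + 5 = 61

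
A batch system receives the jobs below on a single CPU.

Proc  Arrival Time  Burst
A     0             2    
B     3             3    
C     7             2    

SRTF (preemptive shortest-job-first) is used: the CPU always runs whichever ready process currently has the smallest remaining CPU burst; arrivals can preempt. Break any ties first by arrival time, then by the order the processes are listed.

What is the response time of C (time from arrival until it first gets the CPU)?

0

Gantt: | A 0-2 | idle 2-3 | B 3-6 | idle 6-7 | C 7-9 |
Completion: A=2  B=6  C=9
Turnaround (C−A): A=2  B=3  C=2
Response(C) = first start − arrival = 7 − 7 = 0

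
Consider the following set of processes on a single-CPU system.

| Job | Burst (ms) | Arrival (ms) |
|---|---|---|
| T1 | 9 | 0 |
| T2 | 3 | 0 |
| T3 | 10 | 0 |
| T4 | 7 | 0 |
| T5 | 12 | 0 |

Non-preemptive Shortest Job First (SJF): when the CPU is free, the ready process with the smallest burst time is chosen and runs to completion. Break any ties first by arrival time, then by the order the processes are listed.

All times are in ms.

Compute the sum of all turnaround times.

102

Schedule: | T2 0-3 | T4 3-10 | T1 10-19 | T3 19-29 | T5 29-41 |
Completion: T1=19  T2=3  T3=29  T4=10  T5=41
Turnaround = completion − arrival: T1=19, T2=3, T3=29, T4=10, T5=41
Total turnaround = 19 + 3 + 29 + 10 + 41 = 102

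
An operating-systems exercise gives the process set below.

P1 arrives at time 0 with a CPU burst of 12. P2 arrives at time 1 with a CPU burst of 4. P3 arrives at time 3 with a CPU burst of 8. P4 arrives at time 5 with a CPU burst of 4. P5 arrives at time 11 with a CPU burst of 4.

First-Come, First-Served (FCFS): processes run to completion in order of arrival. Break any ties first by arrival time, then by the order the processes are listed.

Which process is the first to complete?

Gantt: | P1 0-12 | P2 12-16 | P3 16-24 | P4 24-28 | P5 28-32 |
Completion: P1=12  P2=16  P3=24  P4=28  P5=32
Finish order: P1 → P2 → P3 → P4 → P5

P1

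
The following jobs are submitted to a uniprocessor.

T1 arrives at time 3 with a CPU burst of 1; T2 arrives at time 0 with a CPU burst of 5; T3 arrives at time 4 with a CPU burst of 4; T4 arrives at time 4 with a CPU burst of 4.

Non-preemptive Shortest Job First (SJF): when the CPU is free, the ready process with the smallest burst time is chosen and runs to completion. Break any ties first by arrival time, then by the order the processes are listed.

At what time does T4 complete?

Schedule: | T2 0-5 | T1 5-6 | T3 6-10 | T4 10-14 |
Completion: T1=6  T2=5  T3=10  T4=14
Turnaround (C−A): T1=3  T2=5  T3=6  T4=10

14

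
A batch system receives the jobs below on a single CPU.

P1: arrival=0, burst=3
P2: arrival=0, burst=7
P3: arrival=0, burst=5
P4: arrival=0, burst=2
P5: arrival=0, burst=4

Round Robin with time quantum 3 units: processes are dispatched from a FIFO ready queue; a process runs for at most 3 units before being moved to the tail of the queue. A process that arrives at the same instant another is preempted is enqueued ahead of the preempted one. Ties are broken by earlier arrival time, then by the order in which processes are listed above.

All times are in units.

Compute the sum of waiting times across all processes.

53

Schedule: | P1 0-3 | P2 3-6 | P3 6-9 | P4 9-11 | P5 11-14 | P2 14-17 | P3 17-19 | P5 19-20 | P2 20-21 |
Completion: P1=3  P2=21  P3=19  P4=11  P5=20
Waiting = turnaround − burst: P1=0, P2=14, P3=14, P4=9, P5=16
Total waiting = 0 + 14 + 14 + 9 + 16 = 53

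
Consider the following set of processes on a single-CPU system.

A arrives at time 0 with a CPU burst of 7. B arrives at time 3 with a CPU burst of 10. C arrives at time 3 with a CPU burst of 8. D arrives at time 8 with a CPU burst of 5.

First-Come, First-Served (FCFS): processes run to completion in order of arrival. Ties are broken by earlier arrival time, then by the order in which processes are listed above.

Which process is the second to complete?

B

Gantt: | A 0-7 | B 7-17 | C 17-25 | D 25-30 |
Completion: A=7  B=17  C=25  D=30
Finish order: A → B → C → D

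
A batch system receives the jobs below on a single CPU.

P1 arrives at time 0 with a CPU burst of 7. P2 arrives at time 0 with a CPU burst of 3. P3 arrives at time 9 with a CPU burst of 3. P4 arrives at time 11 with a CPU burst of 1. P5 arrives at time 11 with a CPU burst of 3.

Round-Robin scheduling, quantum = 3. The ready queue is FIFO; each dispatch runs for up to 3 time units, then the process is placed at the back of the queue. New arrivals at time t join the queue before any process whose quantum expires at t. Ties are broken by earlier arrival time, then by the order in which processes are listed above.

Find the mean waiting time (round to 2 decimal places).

2.80

Schedule: | P1 0-3 | P2 3-6 | P1 6-9 | P3 9-12 | P1 12-13 | P4 13-14 | P5 14-17 |
Completion: P1=13  P2=6  P3=12  P4=14  P5=17
Waiting times: P1=6, P2=3, P3=0, P4=2, P5=3
Average waiting = (6+3+0+2+3) / 5 = 14/5 = 2.80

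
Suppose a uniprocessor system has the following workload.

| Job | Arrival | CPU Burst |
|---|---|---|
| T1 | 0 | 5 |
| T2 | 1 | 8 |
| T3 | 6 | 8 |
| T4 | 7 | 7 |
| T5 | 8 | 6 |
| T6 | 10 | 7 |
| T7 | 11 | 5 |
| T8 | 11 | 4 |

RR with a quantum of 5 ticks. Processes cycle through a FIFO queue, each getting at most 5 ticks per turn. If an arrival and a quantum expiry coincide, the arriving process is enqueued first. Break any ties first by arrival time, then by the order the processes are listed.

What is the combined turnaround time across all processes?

Timeline: | T1 0-5 | T2 5-10 | T3 10-15 | T4 15-20 | T5 20-25 | T6 25-30 | T2 30-33 | T7 33-38 | T8 38-42 | T3 42-45 | T4 45-47 | T5 47-48 | T6 48-50 |
Completion: T1=5  T2=33  T3=45  T4=47  T5=48  T6=50  T7=38  T8=42
Turnaround = completion − arrival: T1=5, T2=32, T3=39, T4=40, T5=40, T6=40, T7=27, T8=31
Total turnaround = 5 + 32 + 39 + 40 + 40 + 40 + 27 + 31 = 254

254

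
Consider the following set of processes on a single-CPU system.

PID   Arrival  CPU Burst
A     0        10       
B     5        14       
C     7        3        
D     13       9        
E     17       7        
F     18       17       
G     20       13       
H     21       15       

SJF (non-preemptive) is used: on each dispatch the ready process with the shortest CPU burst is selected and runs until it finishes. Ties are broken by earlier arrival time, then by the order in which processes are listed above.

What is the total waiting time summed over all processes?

Timeline: | A 0-10 | C 10-13 | D 13-22 | E 22-29 | G 29-42 | B 42-56 | H 56-71 | F 71-88 |
Completion: A=10  B=56  C=13  D=22  E=29  F=88  G=42  H=71
Turnaround (C−A): A=10  B=51  C=6  D=9  E=12  F=70  G=22  H=50
Waiting = turnaround − burst: A=0, B=37, C=3, D=0, E=5, F=53, G=9, H=35
Total waiting = 0 + 37 + 3 + 0 + 5 + 53 + 9 + 35 = 142

142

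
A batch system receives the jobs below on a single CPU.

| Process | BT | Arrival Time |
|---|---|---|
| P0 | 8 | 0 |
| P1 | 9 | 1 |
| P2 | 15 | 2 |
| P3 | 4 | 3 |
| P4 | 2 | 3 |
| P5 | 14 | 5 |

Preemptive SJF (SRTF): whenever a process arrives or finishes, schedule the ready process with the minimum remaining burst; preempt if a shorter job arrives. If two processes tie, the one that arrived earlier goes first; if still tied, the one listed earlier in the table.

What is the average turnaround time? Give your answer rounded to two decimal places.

Schedule: | P0 0-3 | P4 3-5 | P3 5-9 | P0 9-14 | P1 14-23 | P5 23-37 | P2 37-52 |
Completion: P0=14  P1=23  P2=52  P3=9  P4=5  P5=37
Turnaround times: P0=14, P1=22, P2=50, P3=6, P4=2, P5=32
Average turnaround = (14+22+50+6+2+32) / 6 = 126/6 = 21.00

21.00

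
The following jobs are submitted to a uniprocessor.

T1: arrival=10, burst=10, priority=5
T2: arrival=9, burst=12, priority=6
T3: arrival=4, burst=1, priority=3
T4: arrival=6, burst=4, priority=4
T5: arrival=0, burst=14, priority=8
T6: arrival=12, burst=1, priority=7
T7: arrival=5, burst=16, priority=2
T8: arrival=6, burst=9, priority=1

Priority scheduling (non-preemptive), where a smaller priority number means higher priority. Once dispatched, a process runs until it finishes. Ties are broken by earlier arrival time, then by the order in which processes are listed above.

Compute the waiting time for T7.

Gantt: | T5 0-14 | T8 14-23 | T7 23-39 | T3 39-40 | T4 40-44 | T1 44-54 | T2 54-66 | T6 66-67 |
Completion: T1=54  T2=66  T3=40  T4=44  T5=14  T6=67  T7=39  T8=23
Waiting(T7) = turnaround − burst = 34 − 16 = 18

18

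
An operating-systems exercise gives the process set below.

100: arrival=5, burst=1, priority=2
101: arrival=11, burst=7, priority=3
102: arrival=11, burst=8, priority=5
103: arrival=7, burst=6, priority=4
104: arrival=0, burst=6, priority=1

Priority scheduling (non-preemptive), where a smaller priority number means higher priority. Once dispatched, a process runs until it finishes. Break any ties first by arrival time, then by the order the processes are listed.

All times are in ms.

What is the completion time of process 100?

Schedule: | 104 0-6 | 100 6-7 | 103 7-13 | 101 13-20 | 102 20-28 |
Completion: 100=7  101=20  102=28  103=13  104=6
Turnaround (C−A): 100=2  101=9  102=17  103=6  104=6

7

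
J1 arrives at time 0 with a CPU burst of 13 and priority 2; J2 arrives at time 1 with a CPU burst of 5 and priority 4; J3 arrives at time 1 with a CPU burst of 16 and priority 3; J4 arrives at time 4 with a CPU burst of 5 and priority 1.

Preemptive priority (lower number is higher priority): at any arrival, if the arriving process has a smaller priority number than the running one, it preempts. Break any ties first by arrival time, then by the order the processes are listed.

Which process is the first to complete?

J4

Gantt: | J1 0-4 | J4 4-9 | J1 9-18 | J3 18-34 | J2 34-39 |
Completion: J1=18  J2=39  J3=34  J4=9
Turnaround (C−A): J1=18  J2=38  J3=33  J4=5
Finish order: J4 → J1 → J3 → J2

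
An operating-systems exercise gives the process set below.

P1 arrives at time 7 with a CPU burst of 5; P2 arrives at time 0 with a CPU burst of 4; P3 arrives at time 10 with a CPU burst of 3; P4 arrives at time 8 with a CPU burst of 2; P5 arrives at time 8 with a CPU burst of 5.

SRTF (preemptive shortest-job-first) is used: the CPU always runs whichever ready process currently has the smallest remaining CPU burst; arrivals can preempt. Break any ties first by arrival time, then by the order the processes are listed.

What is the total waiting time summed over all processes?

Gantt: | P2 0-4 | idle 4-7 | P1 7-8 | P4 8-10 | P3 10-13 | P1 13-17 | P5 17-22 |
Completion: P1=17  P2=4  P3=13  P4=10  P5=22
Turnaround (C−A): P1=10  P2=4  P3=3  P4=2  P5=14
Waiting = turnaround − burst: P1=5, P2=0, P3=0, P4=0, P5=9
Total waiting = 5 + 0 + 0 + 0 + 9 = 14

14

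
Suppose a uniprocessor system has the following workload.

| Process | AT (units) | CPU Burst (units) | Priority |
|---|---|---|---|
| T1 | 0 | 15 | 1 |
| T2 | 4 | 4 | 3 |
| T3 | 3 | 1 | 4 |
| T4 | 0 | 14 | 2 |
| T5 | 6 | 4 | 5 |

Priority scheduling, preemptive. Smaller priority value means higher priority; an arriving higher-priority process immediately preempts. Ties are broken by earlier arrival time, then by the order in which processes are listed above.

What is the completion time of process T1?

15

Timeline: | T1 0-15 | T4 15-29 | T2 29-33 | T3 33-34 | T5 34-38 |
Completion: T1=15  T2=33  T3=34  T4=29  T5=38
Turnaround (C−A): T1=15  T2=29  T3=31  T4=29  T5=32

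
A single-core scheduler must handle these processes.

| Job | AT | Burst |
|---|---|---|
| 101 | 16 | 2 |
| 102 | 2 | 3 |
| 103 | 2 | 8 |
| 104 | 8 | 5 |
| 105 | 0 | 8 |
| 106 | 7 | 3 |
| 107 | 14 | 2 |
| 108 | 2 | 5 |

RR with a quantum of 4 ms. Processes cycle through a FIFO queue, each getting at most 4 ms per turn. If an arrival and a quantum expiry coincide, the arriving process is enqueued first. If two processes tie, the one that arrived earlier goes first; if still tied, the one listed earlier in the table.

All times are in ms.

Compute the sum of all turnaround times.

Gantt: | 105 0-4 | 102 4-7 | 103 7-11 | 108 11-15 | 105 15-19 | 106 19-22 | 104 22-26 | 103 26-30 | 107 30-32 | 108 32-33 | 101 33-35 | 104 35-36 |
Completion: 101=35  102=7  103=30  104=36  105=19  106=22  107=32  108=33
Turnaround (C−A): 101=19  102=5  103=28  104=28  105=19  106=15  107=18  108=31
Turnaround = completion − arrival: 101=19, 102=5, 103=28, 104=28, 105=19, 106=15, 107=18, 108=31
Total turnaround = 19 + 5 + 28 + 28 + 19 + 15 + 18 + 31 = 163

163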